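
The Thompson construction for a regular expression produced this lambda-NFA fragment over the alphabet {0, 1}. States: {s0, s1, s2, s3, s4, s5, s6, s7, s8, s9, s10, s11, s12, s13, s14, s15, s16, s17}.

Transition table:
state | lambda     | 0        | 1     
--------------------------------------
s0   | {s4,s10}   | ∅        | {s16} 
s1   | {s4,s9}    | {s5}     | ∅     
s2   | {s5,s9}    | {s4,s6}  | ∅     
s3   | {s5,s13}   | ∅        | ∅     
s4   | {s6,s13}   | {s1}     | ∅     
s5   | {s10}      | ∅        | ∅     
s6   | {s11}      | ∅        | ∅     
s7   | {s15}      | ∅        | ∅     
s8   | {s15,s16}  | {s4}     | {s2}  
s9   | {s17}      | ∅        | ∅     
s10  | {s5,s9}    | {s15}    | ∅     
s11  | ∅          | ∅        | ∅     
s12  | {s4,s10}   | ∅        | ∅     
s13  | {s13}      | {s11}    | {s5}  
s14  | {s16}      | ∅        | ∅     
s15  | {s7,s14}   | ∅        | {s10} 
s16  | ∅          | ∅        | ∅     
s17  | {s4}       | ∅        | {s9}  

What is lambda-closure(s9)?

{s4, s6, s9, s11, s13, s17}

Start with {s9}.
From s9 via lambda: add s17.
From s17 via lambda: add s4.
From s4 via lambda: add s6, s13.
From s6 via lambda: add s11.
No new states can be added; the closed set is {s4, s6, s9, s11, s13, s17}.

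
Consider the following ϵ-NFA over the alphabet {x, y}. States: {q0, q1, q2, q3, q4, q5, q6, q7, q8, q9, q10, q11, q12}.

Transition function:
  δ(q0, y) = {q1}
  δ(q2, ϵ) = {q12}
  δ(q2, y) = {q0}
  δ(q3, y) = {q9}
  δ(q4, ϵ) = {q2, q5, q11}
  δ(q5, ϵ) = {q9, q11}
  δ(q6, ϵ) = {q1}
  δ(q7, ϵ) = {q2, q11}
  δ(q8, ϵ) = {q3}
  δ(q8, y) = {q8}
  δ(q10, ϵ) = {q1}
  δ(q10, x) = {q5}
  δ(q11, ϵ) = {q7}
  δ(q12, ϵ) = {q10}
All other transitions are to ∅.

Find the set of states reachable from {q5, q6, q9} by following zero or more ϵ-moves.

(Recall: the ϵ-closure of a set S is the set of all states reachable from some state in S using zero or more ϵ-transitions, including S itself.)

Start with {q5, q6, q9}.
From q5 via ϵ: add q11.
From q6 via ϵ: add q1.
From q11 via ϵ: add q7.
From q7 via ϵ: add q2.
From q2 via ϵ: add q12.
From q12 via ϵ: add q10.
No new states can be added; the closed set is {q1, q2, q5, q6, q7, q9, q10, q11, q12}.

{q1, q2, q5, q6, q7, q9, q10, q11, q12}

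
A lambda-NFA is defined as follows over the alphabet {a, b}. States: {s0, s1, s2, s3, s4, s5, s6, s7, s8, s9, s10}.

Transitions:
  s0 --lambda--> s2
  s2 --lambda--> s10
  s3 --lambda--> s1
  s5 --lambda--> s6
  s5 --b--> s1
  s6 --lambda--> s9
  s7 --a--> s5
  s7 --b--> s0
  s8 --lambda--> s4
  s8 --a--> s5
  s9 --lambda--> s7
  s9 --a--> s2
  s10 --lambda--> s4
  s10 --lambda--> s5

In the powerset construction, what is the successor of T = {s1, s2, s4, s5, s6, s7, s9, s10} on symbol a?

{s2, s4, s5, s6, s7, s9, s10}

s7 on a → {s5}.
s9 on a → {s2}.
No a-transition from s1, s2, s4, s5, s6, s10.
Union after reading a: {s2, s5}.
Now take the lambda-closure:
From s2 via lambda: add s10.
From s5 via lambda: add s6.
From s6 via lambda: add s9.
From s10 via lambda: add s4.
From s9 via lambda: add s7.
No new states can be added; the closed set is {s2, s4, s5, s6, s7, s9, s10}.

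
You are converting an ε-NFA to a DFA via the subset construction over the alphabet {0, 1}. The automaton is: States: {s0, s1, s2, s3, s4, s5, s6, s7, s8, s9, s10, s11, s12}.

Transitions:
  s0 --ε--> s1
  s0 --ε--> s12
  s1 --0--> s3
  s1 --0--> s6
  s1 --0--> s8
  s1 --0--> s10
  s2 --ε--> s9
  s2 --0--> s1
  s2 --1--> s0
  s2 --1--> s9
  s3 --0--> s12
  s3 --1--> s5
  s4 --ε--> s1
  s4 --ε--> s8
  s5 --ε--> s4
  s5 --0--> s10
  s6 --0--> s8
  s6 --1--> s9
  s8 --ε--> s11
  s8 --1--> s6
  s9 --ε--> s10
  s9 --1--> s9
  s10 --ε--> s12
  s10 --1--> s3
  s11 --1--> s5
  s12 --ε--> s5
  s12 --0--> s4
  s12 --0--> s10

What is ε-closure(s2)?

{s1, s2, s4, s5, s8, s9, s10, s11, s12}

Start with {s2}.
From s2 via ε: add s9.
From s9 via ε: add s10.
From s10 via ε: add s12.
From s12 via ε: add s5.
From s5 via ε: add s4.
From s4 via ε: add s1, s8.
From s8 via ε: add s11.
No new states can be added; the closed set is {s1, s2, s4, s5, s8, s9, s10, s11, s12}.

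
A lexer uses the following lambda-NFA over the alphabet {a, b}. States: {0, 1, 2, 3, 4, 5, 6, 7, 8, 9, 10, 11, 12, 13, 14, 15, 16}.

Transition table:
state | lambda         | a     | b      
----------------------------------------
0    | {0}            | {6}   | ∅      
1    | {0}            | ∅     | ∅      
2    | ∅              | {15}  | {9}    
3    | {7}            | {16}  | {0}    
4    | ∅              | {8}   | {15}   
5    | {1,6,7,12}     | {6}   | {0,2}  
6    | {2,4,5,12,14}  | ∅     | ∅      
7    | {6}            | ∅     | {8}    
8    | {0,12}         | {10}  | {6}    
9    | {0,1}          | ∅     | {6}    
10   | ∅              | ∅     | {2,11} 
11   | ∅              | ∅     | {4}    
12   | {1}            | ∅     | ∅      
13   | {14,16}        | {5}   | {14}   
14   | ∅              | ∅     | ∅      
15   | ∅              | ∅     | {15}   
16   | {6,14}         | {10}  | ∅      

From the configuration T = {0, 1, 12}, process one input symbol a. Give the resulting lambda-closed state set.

0 on a → {6}.
No a-transition from 1, 12.
Union after reading a: {6}.
Now take the lambda-closure:
From 6 via lambda: add 2, 4, 5, 12, 14.
From 5 via lambda: add 1, 7.
From 1 via lambda: add 0.
No new states can be added; the closed set is {0, 1, 2, 4, 5, 6, 7, 12, 14}.

{0, 1, 2, 4, 5, 6, 7, 12, 14}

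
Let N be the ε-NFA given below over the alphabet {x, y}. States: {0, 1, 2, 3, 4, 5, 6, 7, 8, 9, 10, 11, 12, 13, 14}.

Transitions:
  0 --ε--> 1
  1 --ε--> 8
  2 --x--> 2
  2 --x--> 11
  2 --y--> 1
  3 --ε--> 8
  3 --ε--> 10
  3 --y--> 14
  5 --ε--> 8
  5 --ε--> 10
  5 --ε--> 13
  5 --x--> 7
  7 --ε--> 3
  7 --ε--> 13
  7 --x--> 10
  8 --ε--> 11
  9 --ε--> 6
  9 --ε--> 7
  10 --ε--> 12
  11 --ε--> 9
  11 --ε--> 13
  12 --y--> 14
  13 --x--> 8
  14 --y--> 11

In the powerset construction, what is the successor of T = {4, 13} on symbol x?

{3, 6, 7, 8, 9, 10, 11, 12, 13}

13 on x → {8}.
No x-transition from 4.
Union after reading x: {8}.
Now take the ε-closure:
From 8 via ε: add 11.
From 11 via ε: add 9, 13.
From 9 via ε: add 6, 7.
From 7 via ε: add 3.
From 3 via ε: add 10.
From 10 via ε: add 12.
No new states can be added; the closed set is {3, 6, 7, 8, 9, 10, 11, 12, 13}.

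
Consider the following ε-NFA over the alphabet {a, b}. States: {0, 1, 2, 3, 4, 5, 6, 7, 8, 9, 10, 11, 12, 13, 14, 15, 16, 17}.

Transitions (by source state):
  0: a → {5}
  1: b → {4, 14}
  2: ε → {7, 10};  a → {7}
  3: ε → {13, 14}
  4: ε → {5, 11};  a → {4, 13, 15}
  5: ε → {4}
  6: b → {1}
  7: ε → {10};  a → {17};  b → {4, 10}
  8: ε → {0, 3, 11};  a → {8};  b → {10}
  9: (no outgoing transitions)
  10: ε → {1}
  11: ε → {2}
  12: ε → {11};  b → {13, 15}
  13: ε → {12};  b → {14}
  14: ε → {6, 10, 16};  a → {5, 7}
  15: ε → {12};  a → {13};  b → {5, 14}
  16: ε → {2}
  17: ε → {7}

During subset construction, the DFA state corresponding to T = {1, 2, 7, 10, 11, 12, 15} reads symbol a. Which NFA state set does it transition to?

{1, 2, 7, 10, 11, 12, 13, 17}

2 on a → {7}.
7 on a → {17}.
15 on a → {13}.
No a-transition from 1, 10, 11, 12.
Union after reading a: {7, 13, 17}.
Now take the ε-closure:
From 7 via ε: add 10.
From 13 via ε: add 12.
From 10 via ε: add 1.
From 12 via ε: add 11.
From 11 via ε: add 2.
No new states can be added; the closed set is {1, 2, 7, 10, 11, 12, 13, 17}.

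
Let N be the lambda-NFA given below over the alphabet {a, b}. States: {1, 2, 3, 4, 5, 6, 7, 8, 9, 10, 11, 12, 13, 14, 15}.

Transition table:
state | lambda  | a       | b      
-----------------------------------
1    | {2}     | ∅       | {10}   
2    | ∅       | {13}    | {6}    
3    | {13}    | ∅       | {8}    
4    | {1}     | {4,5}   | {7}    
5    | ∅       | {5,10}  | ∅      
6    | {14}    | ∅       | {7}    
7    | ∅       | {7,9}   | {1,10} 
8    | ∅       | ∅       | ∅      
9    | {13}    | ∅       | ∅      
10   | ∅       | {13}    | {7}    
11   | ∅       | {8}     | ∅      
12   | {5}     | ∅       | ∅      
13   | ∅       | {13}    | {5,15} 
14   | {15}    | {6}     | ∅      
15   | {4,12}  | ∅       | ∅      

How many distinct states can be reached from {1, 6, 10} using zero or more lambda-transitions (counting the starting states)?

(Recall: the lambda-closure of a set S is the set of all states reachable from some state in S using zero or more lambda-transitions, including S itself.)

Start with {1, 6, 10}.
From 1 via lambda: add 2.
From 6 via lambda: add 14.
From 14 via lambda: add 15.
From 15 via lambda: add 4, 12.
From 12 via lambda: add 5.
lambda-closure = {1, 2, 4, 5, 6, 10, 12, 14, 15}, which has 9 states.

9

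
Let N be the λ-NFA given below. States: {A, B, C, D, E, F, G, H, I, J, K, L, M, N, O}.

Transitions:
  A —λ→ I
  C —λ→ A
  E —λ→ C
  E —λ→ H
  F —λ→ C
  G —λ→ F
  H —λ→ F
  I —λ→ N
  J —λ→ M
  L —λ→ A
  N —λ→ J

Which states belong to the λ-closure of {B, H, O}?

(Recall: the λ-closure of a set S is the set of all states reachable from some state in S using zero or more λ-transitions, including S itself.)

{A, B, C, F, H, I, J, M, N, O}

Start with {B, H, O}.
From H via λ: add F.
From F via λ: add C.
From C via λ: add A.
From A via λ: add I.
From I via λ: add N.
From N via λ: add J.
From J via λ: add M.
No new states can be added; the closed set is {A, B, C, F, H, I, J, M, N, O}.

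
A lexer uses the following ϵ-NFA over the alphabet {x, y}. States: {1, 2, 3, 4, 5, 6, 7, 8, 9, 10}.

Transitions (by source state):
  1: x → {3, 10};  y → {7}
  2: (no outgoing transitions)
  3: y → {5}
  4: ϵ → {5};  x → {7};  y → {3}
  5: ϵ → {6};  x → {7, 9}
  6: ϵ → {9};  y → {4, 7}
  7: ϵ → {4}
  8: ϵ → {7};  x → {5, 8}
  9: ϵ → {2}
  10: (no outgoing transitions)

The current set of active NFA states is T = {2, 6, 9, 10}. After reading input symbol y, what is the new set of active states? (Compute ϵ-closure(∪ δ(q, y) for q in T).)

6 on y → {4, 7}.
No y-transition from 2, 9, 10.
Union after reading y: {4, 7}.
Now take the ϵ-closure:
From 4 via ϵ: add 5.
From 5 via ϵ: add 6.
From 6 via ϵ: add 9.
From 9 via ϵ: add 2.
No new states can be added; the closed set is {2, 4, 5, 6, 7, 9}.

{2, 4, 5, 6, 7, 9}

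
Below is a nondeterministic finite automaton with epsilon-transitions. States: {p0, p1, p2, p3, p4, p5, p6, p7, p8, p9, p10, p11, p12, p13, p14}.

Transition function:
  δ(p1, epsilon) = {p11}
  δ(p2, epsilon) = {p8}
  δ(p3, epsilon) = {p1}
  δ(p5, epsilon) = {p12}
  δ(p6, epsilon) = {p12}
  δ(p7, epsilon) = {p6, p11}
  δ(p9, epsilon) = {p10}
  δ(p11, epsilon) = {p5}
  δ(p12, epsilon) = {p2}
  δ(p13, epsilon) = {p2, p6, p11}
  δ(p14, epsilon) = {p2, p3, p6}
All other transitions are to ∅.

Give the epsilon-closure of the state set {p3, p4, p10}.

{p1, p2, p3, p4, p5, p8, p10, p11, p12}

Start with {p3, p4, p10}.
From p3 via epsilon: add p1.
From p1 via epsilon: add p11.
From p11 via epsilon: add p5.
From p5 via epsilon: add p12.
From p12 via epsilon: add p2.
From p2 via epsilon: add p8.
No new states can be added; the closed set is {p1, p2, p3, p4, p5, p8, p10, p11, p12}.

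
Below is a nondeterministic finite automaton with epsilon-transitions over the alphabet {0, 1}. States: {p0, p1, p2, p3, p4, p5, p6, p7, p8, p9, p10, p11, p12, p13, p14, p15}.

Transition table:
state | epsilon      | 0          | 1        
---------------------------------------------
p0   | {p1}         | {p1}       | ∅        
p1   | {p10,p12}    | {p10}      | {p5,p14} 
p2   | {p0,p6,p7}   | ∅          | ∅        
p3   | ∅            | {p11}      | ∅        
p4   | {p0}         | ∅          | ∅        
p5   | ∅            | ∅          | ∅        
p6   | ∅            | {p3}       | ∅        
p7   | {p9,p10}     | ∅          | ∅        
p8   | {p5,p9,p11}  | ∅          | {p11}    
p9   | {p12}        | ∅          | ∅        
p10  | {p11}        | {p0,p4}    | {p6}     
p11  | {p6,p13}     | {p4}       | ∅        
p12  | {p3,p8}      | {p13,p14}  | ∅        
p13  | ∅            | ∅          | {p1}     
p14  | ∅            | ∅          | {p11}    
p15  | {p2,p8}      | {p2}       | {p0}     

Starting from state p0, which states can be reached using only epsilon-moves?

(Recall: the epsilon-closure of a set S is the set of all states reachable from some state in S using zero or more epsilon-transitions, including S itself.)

Start with {p0}.
From p0 via epsilon: add p1.
From p1 via epsilon: add p10, p12.
From p10 via epsilon: add p11.
From p12 via epsilon: add p3, p8.
From p8 via epsilon: add p5, p9.
From p11 via epsilon: add p6, p13.
No new states can be added; the closed set is {p0, p1, p3, p5, p6, p8, p9, p10, p11, p12, p13}.

{p0, p1, p3, p5, p6, p8, p9, p10, p11, p12, p13}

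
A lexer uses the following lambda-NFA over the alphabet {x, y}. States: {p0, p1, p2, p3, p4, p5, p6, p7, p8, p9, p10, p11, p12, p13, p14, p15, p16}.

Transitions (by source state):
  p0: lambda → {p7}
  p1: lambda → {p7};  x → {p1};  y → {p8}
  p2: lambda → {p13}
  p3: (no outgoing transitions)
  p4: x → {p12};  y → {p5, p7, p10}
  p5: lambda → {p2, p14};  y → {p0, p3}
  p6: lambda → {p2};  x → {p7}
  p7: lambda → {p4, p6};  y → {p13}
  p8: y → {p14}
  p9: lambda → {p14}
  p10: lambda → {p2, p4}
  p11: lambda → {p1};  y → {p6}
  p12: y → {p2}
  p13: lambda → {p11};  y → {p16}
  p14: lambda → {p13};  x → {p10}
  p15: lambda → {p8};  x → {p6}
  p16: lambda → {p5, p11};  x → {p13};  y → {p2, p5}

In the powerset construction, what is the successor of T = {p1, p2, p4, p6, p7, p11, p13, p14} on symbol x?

p1 on x → {p1}.
p4 on x → {p12}.
p6 on x → {p7}.
p14 on x → {p10}.
No x-transition from p2, p7, p11, p13.
Union after reading x: {p1, p7, p10, p12}.
Now take the lambda-closure:
From p7 via lambda: add p4, p6.
From p10 via lambda: add p2.
From p2 via lambda: add p13.
From p13 via lambda: add p11.
No new states can be added; the closed set is {p1, p2, p4, p6, p7, p10, p11, p12, p13}.

{p1, p2, p4, p6, p7, p10, p11, p12, p13}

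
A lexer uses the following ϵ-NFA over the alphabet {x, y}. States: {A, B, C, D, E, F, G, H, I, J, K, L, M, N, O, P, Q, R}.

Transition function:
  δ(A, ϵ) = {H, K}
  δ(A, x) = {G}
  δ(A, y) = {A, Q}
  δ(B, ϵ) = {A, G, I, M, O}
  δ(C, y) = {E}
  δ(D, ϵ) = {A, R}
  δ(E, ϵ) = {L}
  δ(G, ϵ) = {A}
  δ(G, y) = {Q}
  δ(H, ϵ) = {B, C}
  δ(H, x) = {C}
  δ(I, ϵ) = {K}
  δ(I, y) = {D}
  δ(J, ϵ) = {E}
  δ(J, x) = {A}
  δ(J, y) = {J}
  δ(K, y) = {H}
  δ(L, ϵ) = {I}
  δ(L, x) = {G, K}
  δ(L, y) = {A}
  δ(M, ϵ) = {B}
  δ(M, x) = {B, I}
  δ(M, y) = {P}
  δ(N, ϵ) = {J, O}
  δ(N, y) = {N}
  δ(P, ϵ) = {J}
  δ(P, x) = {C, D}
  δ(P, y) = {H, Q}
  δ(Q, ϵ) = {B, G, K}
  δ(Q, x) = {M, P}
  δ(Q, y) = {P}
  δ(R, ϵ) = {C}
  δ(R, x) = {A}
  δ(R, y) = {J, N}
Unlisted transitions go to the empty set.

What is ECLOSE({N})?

{E, I, J, K, L, N, O}

Start with {N}.
From N via ϵ: add J, O.
From J via ϵ: add E.
From E via ϵ: add L.
From L via ϵ: add I.
From I via ϵ: add K.
No new states can be added; the closed set is {E, I, J, K, L, N, O}.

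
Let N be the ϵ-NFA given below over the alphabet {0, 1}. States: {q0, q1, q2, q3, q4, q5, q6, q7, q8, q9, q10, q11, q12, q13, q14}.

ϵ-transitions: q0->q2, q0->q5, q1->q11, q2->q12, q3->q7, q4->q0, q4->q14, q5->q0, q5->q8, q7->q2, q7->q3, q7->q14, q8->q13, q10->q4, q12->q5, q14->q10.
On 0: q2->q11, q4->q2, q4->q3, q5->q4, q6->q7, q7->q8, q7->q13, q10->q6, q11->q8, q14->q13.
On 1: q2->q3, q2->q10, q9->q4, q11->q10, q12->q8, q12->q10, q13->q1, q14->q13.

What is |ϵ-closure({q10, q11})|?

10

Start with {q10, q11}.
From q10 via ϵ: add q4.
From q4 via ϵ: add q0, q14.
From q0 via ϵ: add q2, q5.
From q2 via ϵ: add q12.
From q5 via ϵ: add q8.
From q8 via ϵ: add q13.
ϵ-closure = {q0, q2, q4, q5, q8, q10, q11, q12, q13, q14}, which has 10 states.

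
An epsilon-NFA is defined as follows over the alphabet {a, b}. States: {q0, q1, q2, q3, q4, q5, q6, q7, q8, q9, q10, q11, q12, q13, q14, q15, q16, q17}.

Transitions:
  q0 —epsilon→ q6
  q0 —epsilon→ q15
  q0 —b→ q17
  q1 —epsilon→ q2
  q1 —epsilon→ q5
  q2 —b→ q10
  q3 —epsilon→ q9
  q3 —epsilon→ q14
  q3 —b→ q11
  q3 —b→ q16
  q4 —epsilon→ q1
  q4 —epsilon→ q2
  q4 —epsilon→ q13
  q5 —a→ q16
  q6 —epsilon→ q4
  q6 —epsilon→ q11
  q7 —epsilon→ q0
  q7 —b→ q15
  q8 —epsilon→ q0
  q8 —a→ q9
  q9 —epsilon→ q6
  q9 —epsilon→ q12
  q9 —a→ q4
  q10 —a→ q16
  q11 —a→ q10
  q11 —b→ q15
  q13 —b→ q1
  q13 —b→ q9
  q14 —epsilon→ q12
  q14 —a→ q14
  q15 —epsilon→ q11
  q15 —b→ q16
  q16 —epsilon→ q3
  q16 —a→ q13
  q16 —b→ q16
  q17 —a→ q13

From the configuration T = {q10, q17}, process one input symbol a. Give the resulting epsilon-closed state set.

{q1, q2, q3, q4, q5, q6, q9, q11, q12, q13, q14, q16}

q10 on a → {q16}.
q17 on a → {q13}.
Union after reading a: {q13, q16}.
Now take the epsilon-closure:
From q16 via epsilon: add q3.
From q3 via epsilon: add q9, q14.
From q9 via epsilon: add q6, q12.
From q6 via epsilon: add q4, q11.
From q4 via epsilon: add q1, q2.
From q1 via epsilon: add q5.
No new states can be added; the closed set is {q1, q2, q3, q4, q5, q6, q9, q11, q12, q13, q14, q16}.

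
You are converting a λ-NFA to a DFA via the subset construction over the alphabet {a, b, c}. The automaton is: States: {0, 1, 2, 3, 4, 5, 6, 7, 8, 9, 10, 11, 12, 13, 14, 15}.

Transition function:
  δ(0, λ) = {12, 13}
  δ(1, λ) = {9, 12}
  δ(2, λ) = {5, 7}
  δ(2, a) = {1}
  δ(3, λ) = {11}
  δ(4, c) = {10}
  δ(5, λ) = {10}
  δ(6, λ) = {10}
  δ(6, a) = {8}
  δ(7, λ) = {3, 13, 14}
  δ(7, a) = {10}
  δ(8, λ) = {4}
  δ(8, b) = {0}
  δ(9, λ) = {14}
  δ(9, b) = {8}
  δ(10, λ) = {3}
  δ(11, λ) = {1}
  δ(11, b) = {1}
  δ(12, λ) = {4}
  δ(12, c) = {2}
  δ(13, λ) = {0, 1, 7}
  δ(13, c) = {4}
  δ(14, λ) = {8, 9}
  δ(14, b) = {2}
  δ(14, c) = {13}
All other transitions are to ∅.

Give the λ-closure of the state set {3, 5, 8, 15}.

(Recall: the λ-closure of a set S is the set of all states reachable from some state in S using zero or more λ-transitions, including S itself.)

{1, 3, 4, 5, 8, 9, 10, 11, 12, 14, 15}

Start with {3, 5, 8, 15}.
From 3 via λ: add 11.
From 5 via λ: add 10.
From 8 via λ: add 4.
From 11 via λ: add 1.
From 1 via λ: add 9, 12.
From 9 via λ: add 14.
No new states can be added; the closed set is {1, 3, 4, 5, 8, 9, 10, 11, 12, 14, 15}.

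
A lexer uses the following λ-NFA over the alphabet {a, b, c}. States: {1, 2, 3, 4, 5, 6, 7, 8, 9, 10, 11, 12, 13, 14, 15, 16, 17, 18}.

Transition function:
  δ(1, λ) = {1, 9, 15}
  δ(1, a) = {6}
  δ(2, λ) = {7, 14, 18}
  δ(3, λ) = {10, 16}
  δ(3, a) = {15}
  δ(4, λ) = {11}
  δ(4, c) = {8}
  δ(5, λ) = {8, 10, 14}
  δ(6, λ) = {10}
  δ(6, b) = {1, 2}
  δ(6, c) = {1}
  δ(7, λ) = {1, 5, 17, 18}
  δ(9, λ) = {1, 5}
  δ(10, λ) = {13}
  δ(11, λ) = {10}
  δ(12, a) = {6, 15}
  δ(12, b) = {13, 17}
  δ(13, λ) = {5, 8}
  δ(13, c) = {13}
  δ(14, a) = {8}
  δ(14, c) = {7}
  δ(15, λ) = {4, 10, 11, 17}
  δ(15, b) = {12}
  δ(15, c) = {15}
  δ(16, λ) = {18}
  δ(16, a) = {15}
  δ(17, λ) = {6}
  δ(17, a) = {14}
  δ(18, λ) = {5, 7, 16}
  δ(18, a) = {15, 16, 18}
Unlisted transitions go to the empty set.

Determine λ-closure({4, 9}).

Start with {4, 9}.
From 4 via λ: add 11.
From 9 via λ: add 1, 5.
From 1 via λ: add 15.
From 5 via λ: add 8, 10, 14.
From 10 via λ: add 13.
From 15 via λ: add 17.
From 17 via λ: add 6.
No new states can be added; the closed set is {1, 4, 5, 6, 8, 9, 10, 11, 13, 14, 15, 17}.

{1, 4, 5, 6, 8, 9, 10, 11, 13, 14, 15, 17}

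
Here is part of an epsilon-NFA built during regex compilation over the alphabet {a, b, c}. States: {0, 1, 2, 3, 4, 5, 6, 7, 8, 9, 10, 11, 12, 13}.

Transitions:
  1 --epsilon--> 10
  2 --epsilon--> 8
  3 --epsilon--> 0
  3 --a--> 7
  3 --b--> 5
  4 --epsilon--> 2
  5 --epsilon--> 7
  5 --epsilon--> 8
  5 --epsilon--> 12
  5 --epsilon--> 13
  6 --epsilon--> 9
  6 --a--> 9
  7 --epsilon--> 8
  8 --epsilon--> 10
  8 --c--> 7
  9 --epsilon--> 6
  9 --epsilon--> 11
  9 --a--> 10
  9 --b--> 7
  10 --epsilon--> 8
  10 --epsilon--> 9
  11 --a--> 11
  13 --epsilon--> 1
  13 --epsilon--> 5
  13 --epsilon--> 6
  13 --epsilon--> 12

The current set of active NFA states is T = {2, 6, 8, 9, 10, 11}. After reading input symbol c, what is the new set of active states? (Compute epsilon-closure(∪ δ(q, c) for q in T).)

8 on c → {7}.
No c-transition from 2, 6, 9, 10, 11.
Union after reading c: {7}.
Now take the epsilon-closure:
From 7 via epsilon: add 8.
From 8 via epsilon: add 10.
From 10 via epsilon: add 9.
From 9 via epsilon: add 6, 11.
No new states can be added; the closed set is {6, 7, 8, 9, 10, 11}.

{6, 7, 8, 9, 10, 11}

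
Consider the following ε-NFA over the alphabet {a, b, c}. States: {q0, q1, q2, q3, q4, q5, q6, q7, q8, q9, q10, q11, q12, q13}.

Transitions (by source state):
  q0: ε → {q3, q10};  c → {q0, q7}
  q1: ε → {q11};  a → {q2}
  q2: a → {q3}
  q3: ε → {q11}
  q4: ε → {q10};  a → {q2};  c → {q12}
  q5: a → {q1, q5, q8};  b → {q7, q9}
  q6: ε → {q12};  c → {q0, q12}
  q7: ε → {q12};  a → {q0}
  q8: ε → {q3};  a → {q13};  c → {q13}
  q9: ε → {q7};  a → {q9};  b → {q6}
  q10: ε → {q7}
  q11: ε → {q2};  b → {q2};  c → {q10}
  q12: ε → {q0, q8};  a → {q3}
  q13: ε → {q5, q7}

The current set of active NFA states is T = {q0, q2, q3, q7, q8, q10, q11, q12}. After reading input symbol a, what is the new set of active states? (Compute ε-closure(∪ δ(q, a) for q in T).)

q2 on a → {q3}.
q7 on a → {q0}.
q8 on a → {q13}.
q12 on a → {q3}.
No a-transition from q0, q3, q10, q11.
Union after reading a: {q0, q3, q13}.
Now take the ε-closure:
From q0 via ε: add q10.
From q3 via ε: add q11.
From q13 via ε: add q5, q7.
From q7 via ε: add q12.
From q11 via ε: add q2.
From q12 via ε: add q8.
No new states can be added; the closed set is {q0, q2, q3, q5, q7, q8, q10, q11, q12, q13}.

{q0, q2, q3, q5, q7, q8, q10, q11, q12, q13}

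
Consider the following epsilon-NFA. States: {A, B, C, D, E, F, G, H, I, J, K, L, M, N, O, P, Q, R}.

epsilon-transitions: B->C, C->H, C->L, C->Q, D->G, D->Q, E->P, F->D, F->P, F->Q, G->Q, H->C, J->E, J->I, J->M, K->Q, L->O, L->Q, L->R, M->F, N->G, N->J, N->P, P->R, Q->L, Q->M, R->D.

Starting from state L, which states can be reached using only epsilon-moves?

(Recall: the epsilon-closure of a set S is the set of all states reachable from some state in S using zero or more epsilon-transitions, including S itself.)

{D, F, G, L, M, O, P, Q, R}

Start with {L}.
From L via epsilon: add O, Q, R.
From Q via epsilon: add M.
From R via epsilon: add D.
From D via epsilon: add G.
From M via epsilon: add F.
From F via epsilon: add P.
No new states can be added; the closed set is {D, F, G, L, M, O, P, Q, R}.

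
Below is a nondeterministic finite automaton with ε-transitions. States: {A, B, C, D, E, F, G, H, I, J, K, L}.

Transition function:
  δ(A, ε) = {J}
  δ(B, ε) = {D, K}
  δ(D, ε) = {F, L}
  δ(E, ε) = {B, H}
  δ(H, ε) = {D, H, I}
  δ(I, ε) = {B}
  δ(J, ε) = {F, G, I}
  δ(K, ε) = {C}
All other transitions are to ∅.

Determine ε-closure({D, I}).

{B, C, D, F, I, K, L}

Start with {D, I}.
From D via ε: add F, L.
From I via ε: add B.
From B via ε: add K.
From K via ε: add C.
No new states can be added; the closed set is {B, C, D, F, I, K, L}.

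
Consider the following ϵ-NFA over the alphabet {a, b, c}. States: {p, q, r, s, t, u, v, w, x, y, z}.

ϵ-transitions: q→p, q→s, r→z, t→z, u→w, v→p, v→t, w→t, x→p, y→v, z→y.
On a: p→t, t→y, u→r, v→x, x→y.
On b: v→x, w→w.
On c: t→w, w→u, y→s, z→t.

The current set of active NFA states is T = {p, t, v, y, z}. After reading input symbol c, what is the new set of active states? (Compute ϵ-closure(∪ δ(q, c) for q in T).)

{p, s, t, v, w, y, z}

t on c → {w}.
y on c → {s}.
z on c → {t}.
No c-transition from p, v.
Union after reading c: {s, t, w}.
Now take the ϵ-closure:
From t via ϵ: add z.
From z via ϵ: add y.
From y via ϵ: add v.
From v via ϵ: add p.
No new states can be added; the closed set is {p, s, t, v, w, y, z}.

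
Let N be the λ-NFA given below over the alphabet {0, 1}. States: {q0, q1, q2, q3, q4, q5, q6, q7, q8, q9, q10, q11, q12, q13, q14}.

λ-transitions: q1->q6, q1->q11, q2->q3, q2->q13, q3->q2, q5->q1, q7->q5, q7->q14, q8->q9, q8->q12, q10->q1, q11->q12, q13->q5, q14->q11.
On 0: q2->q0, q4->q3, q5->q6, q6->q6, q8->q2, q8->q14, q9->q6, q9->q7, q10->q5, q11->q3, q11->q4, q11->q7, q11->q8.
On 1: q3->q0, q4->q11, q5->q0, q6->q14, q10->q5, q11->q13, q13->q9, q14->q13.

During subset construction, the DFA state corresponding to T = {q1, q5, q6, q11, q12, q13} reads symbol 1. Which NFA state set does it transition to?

{q0, q1, q5, q6, q9, q11, q12, q13, q14}

q5 on 1 → {q0}.
q6 on 1 → {q14}.
q11 on 1 → {q13}.
q13 on 1 → {q9}.
No 1-transition from q1, q12.
Union after reading 1: {q0, q9, q13, q14}.
Now take the λ-closure:
From q13 via λ: add q5.
From q14 via λ: add q11.
From q5 via λ: add q1.
From q11 via λ: add q12.
From q1 via λ: add q6.
No new states can be added; the closed set is {q0, q1, q5, q6, q9, q11, q12, q13, q14}.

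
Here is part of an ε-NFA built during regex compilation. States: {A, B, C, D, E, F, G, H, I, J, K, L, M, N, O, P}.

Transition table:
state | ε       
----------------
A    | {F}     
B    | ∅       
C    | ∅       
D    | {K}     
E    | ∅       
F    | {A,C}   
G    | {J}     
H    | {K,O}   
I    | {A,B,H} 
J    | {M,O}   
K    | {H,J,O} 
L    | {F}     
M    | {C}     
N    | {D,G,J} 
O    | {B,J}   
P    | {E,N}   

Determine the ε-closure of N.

Start with {N}.
From N via ε: add D, G, J.
From D via ε: add K.
From J via ε: add M, O.
From K via ε: add H.
From M via ε: add C.
From O via ε: add B.
No new states can be added; the closed set is {B, C, D, G, H, J, K, M, N, O}.

{B, C, D, G, H, J, K, M, N, O}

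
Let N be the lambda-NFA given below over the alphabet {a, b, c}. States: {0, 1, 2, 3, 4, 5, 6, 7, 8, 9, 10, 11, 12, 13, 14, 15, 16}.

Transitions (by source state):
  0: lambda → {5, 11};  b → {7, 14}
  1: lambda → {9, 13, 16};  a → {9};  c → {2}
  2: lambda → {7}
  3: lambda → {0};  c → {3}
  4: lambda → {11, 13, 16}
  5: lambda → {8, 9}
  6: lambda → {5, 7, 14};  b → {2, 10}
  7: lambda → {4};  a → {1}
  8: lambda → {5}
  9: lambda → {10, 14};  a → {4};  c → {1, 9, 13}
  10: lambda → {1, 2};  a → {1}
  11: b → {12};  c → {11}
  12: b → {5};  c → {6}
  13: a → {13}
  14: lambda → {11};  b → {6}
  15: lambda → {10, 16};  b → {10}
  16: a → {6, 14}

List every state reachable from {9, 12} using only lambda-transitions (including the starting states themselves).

Start with {9, 12}.
From 9 via lambda: add 10, 14.
From 10 via lambda: add 1, 2.
From 14 via lambda: add 11.
From 1 via lambda: add 13, 16.
From 2 via lambda: add 7.
From 7 via lambda: add 4.
No new states can be added; the closed set is {1, 2, 4, 7, 9, 10, 11, 12, 13, 14, 16}.

{1, 2, 4, 7, 9, 10, 11, 12, 13, 14, 16}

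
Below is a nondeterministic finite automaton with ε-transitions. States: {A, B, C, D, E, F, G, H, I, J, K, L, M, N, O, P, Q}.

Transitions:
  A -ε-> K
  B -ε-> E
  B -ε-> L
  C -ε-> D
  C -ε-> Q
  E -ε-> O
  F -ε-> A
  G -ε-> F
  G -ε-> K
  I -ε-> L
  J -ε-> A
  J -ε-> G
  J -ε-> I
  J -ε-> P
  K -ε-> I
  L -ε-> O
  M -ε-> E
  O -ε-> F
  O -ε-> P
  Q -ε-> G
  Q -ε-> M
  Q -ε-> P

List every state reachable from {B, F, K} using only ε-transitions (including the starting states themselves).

Start with {B, F, K}.
From B via ε: add E, L.
From F via ε: add A.
From K via ε: add I.
From E via ε: add O.
From O via ε: add P.
No new states can be added; the closed set is {A, B, E, F, I, K, L, O, P}.

{A, B, E, F, I, K, L, O, P}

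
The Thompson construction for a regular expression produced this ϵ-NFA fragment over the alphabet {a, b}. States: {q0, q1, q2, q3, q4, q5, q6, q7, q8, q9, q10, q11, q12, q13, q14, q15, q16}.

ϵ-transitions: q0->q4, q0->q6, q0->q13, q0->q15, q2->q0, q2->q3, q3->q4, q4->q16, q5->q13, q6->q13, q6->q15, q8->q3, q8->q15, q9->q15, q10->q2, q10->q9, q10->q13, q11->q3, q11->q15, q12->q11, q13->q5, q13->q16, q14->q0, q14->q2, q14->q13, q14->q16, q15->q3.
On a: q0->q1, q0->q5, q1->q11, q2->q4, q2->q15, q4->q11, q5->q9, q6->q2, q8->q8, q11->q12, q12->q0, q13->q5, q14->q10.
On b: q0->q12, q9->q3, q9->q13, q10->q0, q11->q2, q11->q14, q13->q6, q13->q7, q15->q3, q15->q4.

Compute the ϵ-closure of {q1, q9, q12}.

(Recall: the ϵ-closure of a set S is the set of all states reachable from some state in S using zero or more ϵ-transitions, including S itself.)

{q1, q3, q4, q9, q11, q12, q15, q16}

Start with {q1, q9, q12}.
From q9 via ϵ: add q15.
From q12 via ϵ: add q11.
From q11 via ϵ: add q3.
From q3 via ϵ: add q4.
From q4 via ϵ: add q16.
No new states can be added; the closed set is {q1, q3, q4, q9, q11, q12, q15, q16}.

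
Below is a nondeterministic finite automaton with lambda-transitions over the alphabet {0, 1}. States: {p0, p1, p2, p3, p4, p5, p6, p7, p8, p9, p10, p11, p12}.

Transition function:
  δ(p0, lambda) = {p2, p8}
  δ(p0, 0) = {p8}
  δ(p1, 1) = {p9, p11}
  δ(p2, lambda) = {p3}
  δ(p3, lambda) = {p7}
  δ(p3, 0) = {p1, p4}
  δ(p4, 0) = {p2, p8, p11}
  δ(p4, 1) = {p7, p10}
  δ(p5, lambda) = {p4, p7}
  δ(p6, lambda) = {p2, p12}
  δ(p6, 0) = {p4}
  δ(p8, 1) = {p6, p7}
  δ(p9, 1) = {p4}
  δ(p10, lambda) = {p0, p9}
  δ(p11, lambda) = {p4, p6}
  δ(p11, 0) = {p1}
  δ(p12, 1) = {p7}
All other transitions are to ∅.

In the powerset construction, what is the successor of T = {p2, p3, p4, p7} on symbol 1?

p4 on 1 → {p7, p10}.
No 1-transition from p2, p3, p7.
Union after reading 1: {p7, p10}.
Now take the lambda-closure:
From p10 via lambda: add p0, p9.
From p0 via lambda: add p2, p8.
From p2 via lambda: add p3.
No new states can be added; the closed set is {p0, p2, p3, p7, p8, p9, p10}.

{p0, p2, p3, p7, p8, p9, p10}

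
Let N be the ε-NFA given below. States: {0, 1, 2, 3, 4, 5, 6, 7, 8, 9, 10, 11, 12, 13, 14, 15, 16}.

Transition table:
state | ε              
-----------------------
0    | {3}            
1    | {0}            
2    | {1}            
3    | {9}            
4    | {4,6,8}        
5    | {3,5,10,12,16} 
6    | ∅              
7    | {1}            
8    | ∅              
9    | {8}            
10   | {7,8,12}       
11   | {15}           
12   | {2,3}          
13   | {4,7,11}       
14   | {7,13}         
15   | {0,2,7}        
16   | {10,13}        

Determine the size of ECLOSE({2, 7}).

Start with {2, 7}.
From 2 via ε: add 1.
From 1 via ε: add 0.
From 0 via ε: add 3.
From 3 via ε: add 9.
From 9 via ε: add 8.
ε-closure = {0, 1, 2, 3, 7, 8, 9}, which has 7 states.

7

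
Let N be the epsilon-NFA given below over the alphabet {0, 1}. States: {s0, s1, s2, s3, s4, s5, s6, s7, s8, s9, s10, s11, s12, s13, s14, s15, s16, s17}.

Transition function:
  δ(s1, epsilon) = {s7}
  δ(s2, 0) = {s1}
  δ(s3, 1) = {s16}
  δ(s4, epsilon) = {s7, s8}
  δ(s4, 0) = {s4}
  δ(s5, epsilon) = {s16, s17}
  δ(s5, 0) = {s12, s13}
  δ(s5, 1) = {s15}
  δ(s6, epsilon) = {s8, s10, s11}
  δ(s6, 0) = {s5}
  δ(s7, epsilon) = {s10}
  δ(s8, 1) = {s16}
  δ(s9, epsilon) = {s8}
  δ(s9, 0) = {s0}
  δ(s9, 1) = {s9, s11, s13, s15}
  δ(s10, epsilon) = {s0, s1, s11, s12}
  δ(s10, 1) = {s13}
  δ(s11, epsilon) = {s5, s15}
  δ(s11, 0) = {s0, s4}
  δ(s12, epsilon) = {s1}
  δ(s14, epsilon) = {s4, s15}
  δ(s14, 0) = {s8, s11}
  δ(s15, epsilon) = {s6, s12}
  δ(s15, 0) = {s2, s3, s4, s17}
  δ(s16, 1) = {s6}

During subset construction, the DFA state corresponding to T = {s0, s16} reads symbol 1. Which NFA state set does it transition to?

s16 on 1 → {s6}.
No 1-transition from s0.
Union after reading 1: {s6}.
Now take the epsilon-closure:
From s6 via epsilon: add s8, s10, s11.
From s10 via epsilon: add s0, s1, s12.
From s11 via epsilon: add s5, s15.
From s1 via epsilon: add s7.
From s5 via epsilon: add s16, s17.
No new states can be added; the closed set is {s0, s1, s5, s6, s7, s8, s10, s11, s12, s15, s16, s17}.

{s0, s1, s5, s6, s7, s8, s10, s11, s12, s15, s16, s17}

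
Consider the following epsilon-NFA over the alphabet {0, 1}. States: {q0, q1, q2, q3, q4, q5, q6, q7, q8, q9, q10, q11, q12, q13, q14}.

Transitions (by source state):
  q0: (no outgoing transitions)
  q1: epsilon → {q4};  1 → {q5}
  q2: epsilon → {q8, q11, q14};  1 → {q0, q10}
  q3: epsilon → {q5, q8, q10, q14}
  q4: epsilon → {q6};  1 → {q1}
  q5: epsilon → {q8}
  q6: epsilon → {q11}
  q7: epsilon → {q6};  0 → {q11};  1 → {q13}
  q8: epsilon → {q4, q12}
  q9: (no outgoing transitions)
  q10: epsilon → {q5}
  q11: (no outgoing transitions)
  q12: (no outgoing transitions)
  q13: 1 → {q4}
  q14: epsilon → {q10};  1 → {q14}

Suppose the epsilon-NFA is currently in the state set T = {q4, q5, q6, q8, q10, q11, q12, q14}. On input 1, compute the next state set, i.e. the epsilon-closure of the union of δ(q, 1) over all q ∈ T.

q4 on 1 → {q1}.
q14 on 1 → {q14}.
No 1-transition from q5, q6, q8, q10, q11, q12.
Union after reading 1: {q1, q14}.
Now take the epsilon-closure:
From q1 via epsilon: add q4.
From q14 via epsilon: add q10.
From q4 via epsilon: add q6.
From q10 via epsilon: add q5.
From q5 via epsilon: add q8.
From q6 via epsilon: add q11.
From q8 via epsilon: add q12.
No new states can be added; the closed set is {q1, q4, q5, q6, q8, q10, q11, q12, q14}.

{q1, q4, q5, q6, q8, q10, q11, q12, q14}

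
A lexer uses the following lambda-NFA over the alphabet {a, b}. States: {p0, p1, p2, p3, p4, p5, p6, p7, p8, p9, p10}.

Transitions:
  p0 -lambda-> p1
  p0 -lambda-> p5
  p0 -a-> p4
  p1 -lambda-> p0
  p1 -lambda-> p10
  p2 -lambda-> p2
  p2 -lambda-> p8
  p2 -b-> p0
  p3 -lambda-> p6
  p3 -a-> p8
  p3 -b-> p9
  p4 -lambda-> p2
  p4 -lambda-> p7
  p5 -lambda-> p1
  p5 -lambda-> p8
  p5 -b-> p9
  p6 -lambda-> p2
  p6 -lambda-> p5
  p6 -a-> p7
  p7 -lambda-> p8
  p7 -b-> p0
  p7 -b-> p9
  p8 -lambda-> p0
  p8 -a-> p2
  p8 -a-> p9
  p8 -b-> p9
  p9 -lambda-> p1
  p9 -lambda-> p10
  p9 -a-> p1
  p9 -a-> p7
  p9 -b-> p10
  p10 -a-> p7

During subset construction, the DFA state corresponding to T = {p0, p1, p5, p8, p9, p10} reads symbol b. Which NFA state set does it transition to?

p5 on b → {p9}.
p8 on b → {p9}.
p9 on b → {p10}.
No b-transition from p0, p1, p10.
Union after reading b: {p9, p10}.
Now take the lambda-closure:
From p9 via lambda: add p1.
From p1 via lambda: add p0.
From p0 via lambda: add p5.
From p5 via lambda: add p8.
No new states can be added; the closed set is {p0, p1, p5, p8, p9, p10}.

{p0, p1, p5, p8, p9, p10}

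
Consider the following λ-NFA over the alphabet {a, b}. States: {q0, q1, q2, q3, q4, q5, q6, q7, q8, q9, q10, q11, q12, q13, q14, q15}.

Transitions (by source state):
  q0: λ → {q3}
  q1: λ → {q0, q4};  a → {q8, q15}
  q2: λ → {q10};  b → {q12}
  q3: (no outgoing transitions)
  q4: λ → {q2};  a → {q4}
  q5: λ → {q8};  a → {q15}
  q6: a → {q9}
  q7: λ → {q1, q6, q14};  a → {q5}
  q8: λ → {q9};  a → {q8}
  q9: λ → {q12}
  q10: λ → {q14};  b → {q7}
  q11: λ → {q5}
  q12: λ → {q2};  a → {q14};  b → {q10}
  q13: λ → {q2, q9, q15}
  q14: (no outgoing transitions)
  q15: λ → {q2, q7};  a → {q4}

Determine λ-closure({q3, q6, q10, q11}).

Start with {q3, q6, q10, q11}.
From q10 via λ: add q14.
From q11 via λ: add q5.
From q5 via λ: add q8.
From q8 via λ: add q9.
From q9 via λ: add q12.
From q12 via λ: add q2.
No new states can be added; the closed set is {q2, q3, q5, q6, q8, q9, q10, q11, q12, q14}.

{q2, q3, q5, q6, q8, q9, q10, q11, q12, q14}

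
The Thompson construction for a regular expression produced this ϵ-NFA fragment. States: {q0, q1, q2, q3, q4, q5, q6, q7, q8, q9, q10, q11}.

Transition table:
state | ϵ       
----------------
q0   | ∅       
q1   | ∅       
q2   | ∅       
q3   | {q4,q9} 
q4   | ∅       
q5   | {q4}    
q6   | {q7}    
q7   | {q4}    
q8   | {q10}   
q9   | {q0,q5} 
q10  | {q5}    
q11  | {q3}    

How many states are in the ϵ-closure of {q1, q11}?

Start with {q1, q11}.
From q11 via ϵ: add q3.
From q3 via ϵ: add q4, q9.
From q9 via ϵ: add q0, q5.
ϵ-closure = {q0, q1, q3, q4, q5, q9, q11}, which has 7 states.

7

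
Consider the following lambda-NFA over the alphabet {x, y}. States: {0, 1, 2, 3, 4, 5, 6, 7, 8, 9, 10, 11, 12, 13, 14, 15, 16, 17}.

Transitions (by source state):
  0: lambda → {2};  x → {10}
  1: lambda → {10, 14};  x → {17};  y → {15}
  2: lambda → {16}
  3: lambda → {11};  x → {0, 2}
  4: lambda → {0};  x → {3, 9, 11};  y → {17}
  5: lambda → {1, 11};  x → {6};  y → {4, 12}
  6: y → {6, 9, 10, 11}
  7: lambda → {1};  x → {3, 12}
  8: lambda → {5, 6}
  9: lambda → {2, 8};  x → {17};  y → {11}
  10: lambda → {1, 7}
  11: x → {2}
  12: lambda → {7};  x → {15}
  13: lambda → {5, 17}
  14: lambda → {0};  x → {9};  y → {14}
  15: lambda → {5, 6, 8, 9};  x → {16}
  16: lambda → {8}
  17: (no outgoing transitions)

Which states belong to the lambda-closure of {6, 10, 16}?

{0, 1, 2, 5, 6, 7, 8, 10, 11, 14, 16}

Start with {6, 10, 16}.
From 10 via lambda: add 1, 7.
From 16 via lambda: add 8.
From 1 via lambda: add 14.
From 8 via lambda: add 5.
From 5 via lambda: add 11.
From 14 via lambda: add 0.
From 0 via lambda: add 2.
No new states can be added; the closed set is {0, 1, 2, 5, 6, 7, 8, 10, 11, 14, 16}.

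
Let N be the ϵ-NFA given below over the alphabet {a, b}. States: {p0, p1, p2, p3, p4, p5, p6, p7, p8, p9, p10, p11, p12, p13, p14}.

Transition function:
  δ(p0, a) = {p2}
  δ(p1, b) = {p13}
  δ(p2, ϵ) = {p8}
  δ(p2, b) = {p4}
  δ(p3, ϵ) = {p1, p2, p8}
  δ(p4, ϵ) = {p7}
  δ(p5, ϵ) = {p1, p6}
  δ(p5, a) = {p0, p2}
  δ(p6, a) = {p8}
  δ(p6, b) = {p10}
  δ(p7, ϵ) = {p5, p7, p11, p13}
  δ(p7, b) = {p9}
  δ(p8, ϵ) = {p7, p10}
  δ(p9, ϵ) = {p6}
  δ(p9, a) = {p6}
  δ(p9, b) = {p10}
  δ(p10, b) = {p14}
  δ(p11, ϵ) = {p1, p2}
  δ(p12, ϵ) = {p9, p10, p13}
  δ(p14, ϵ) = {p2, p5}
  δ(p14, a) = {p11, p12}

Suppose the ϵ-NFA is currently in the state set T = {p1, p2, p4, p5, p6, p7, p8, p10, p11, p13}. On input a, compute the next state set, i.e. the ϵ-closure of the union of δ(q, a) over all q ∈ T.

p5 on a → {p0, p2}.
p6 on a → {p8}.
No a-transition from p1, p2, p4, p7, p8, p10, p11, p13.
Union after reading a: {p0, p2, p8}.
Now take the ϵ-closure:
From p8 via ϵ: add p7, p10.
From p7 via ϵ: add p5, p11, p13.
From p5 via ϵ: add p1, p6.
No new states can be added; the closed set is {p0, p1, p2, p5, p6, p7, p8, p10, p11, p13}.

{p0, p1, p2, p5, p6, p7, p8, p10, p11, p13}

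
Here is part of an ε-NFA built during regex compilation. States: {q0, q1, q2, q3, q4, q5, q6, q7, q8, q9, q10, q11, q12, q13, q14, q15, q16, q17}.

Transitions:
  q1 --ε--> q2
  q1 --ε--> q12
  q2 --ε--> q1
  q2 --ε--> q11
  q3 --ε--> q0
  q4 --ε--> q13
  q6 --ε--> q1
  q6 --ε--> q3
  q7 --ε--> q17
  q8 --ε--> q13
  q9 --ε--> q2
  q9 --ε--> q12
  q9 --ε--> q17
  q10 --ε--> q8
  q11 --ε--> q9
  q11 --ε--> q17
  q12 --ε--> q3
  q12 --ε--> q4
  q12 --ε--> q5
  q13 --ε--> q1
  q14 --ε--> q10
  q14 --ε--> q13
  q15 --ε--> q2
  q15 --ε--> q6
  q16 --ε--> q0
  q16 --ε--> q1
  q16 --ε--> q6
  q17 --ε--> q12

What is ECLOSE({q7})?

{q0, q1, q2, q3, q4, q5, q7, q9, q11, q12, q13, q17}

Start with {q7}.
From q7 via ε: add q17.
From q17 via ε: add q12.
From q12 via ε: add q3, q4, q5.
From q3 via ε: add q0.
From q4 via ε: add q13.
From q13 via ε: add q1.
From q1 via ε: add q2.
From q2 via ε: add q11.
From q11 via ε: add q9.
No new states can be added; the closed set is {q0, q1, q2, q3, q4, q5, q7, q9, q11, q12, q13, q17}.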